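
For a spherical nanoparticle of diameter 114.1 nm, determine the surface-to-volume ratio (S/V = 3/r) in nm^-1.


Radius r = 114.1/2 = 57.05 nm
S/V = 3 / r = 3 / 57.05
S/V = 0.0526 nm^-1

0.0526


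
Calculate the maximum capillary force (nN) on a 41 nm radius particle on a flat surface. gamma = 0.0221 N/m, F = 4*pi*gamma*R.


Convert radius: R = 41 nm = 4.1e-08 m
F = 4 * pi * gamma * R
F = 4 * pi * 0.0221 * 4.1e-08
F = 1.13864e-08 N = 11.3864 nN

11.3864


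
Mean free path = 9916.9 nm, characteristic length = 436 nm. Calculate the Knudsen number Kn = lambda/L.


Knudsen number Kn = lambda / L
Kn = 9916.9 / 436
Kn = 22.7452

22.7452


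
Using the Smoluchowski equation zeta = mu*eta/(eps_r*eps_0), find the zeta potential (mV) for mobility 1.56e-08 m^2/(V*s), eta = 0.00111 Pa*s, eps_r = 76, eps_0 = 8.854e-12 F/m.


Smoluchowski equation: zeta = mu * eta / (eps_r * eps_0)
zeta = 1.56e-08 * 0.00111 / (76 * 8.854e-12)
zeta = 0.025733 V = 25.73 mV

25.73


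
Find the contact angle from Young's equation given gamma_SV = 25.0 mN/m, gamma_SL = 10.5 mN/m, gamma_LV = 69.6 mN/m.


cos(theta) = (gamma_SV - gamma_SL) / gamma_LV
cos(theta) = (25.0 - 10.5) / 69.6
cos(theta) = 0.208333
theta = arccos(0.208333) = 77.98 degrees

77.98


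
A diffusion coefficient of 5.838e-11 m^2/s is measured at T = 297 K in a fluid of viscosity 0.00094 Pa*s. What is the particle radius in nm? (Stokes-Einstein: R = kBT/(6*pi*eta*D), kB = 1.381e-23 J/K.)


Stokes-Einstein: R = kB*T / (6*pi*eta*D)
R = 1.381e-23 * 297 / (6 * pi * 0.00094 * 5.838e-11)
R = 3.96513e-09 m = 3.97 nm

3.97


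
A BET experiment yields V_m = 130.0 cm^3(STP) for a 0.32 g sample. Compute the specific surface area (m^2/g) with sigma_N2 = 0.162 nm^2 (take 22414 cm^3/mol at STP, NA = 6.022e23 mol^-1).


Number of moles in monolayer = V_m / 22414 = 130.0 / 22414 = 0.00579995
Number of molecules = moles * NA = 0.00579995 * 6.022e23
SA = molecules * sigma / mass
SA = (130.0 / 22414) * 6.022e23 * 0.162e-18 / 0.32
SA = 1768.2 m^2/g

1768.2


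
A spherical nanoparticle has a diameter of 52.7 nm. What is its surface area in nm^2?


Radius r = 52.7/2 = 26.35 nm
Surface area SA = 4 * pi * r^2
SA = 4 * pi * (26.35)^2
SA = 8725.11 nm^2

8725.11


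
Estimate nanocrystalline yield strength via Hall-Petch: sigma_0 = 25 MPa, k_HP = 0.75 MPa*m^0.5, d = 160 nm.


d = 160 nm = 1.6e-07 m
sqrt(d) = 0.0004
Hall-Petch contribution = k / sqrt(d) = 0.75 / 0.0004 = 1875.0 MPa
sigma = sigma_0 + k/sqrt(d) = 25 + 1875.0 = 1900.0 MPa

1900.0


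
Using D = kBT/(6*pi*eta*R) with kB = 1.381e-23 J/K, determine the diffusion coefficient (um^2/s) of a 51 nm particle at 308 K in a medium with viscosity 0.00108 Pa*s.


Radius R = 51/2 = 25.5 nm = 2.55e-08 m
D = kB*T / (6*pi*eta*R)
D = 1.381e-23 * 308 / (6 * pi * 0.00108 * 2.55e-08)
D = 8.19369e-12 m^2/s = 8.194 um^2/s

8.194


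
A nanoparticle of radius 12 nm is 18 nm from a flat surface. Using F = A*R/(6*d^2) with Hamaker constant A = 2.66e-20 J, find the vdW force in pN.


Convert to SI: R = 12 nm = 1.2e-08 m, d = 18 nm = 1.8e-08 m
F = A * R / (6 * d^2)
F = 2.66e-20 * 1.2e-08 / (6 * (1.8e-08)^2)
F = 1.64198e-13 N = 0.164 pN

0.164


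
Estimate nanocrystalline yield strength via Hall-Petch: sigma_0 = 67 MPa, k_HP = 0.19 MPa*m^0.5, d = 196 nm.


d = 196 nm = 1.96e-07 m
sqrt(d) = 0.0004427189
Hall-Petch contribution = k / sqrt(d) = 0.19 / 0.0004427189 = 429.2 MPa
sigma = sigma_0 + k/sqrt(d) = 67 + 429.2 = 496.2 MPa

496.2


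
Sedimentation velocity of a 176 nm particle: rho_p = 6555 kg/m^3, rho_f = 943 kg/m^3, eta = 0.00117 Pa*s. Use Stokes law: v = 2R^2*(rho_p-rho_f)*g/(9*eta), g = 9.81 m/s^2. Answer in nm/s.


Radius R = 176/2 nm = 8.8e-08 m
Density difference = 6555 - 943 = 5612 kg/m^3
v = 2 * R^2 * (rho_p - rho_f) * g / (9 * eta)
v = 2 * (8.8e-08)^2 * 5612 * 9.81 / (9 * 0.00117)
v = 8.09755e-08 m/s = 80.9755 nm/s

80.9755


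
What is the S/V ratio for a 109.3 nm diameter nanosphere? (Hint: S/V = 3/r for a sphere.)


Radius r = 109.3/2 = 54.65 nm
S/V = 3 / r = 3 / 54.65
S/V = 0.0549 nm^-1

0.0549


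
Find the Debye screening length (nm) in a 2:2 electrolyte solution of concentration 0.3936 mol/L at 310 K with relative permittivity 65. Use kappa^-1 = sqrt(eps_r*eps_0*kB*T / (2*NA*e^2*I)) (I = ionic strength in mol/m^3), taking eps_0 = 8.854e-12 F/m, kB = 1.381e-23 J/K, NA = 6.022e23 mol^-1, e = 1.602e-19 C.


Ionic strength I = 0.3936 * 2^2 * 1000 = 1574.4 mol/m^3
kappa^-1 = sqrt(65 * 8.854e-12 * 1.381e-23 * 310 / (2 * 6.022e23 * (1.602e-19)^2 * 1574.4))
kappa^-1 = 0.225 nm

0.225


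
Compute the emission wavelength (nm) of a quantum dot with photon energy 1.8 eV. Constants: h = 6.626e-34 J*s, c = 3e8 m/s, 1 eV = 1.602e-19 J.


Convert energy: E = 1.8 eV = 1.8 * 1.602e-19 = 2.8836e-19 J
lambda = h*c / E = 6.626e-34 * 3e8 / 2.8836e-19
lambda = 6.89347e-07 m = 689.3 nm

689.3


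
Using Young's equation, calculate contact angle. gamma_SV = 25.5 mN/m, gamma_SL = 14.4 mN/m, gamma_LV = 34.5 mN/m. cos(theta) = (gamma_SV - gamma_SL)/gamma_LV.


cos(theta) = (gamma_SV - gamma_SL) / gamma_LV
cos(theta) = (25.5 - 14.4) / 34.5
cos(theta) = 0.321739
theta = arccos(0.321739) = 71.23 degrees

71.23


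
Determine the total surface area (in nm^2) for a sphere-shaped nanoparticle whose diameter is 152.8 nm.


Radius r = 152.8/2 = 76.4 nm
Surface area SA = 4 * pi * r^2
SA = 4 * pi * (76.4)^2
SA = 73349.4 nm^2

73349.4


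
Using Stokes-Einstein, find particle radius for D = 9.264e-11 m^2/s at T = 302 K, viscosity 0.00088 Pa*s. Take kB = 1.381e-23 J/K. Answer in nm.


Stokes-Einstein: R = kB*T / (6*pi*eta*D)
R = 1.381e-23 * 302 / (6 * pi * 0.00088 * 9.264e-11)
R = 2.71405e-09 m = 2.71 nm

2.71


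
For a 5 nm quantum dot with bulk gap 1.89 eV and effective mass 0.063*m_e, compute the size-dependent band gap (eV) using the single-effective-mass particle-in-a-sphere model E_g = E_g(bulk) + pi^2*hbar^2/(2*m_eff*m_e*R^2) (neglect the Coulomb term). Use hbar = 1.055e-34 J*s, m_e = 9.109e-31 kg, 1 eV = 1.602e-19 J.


Radius R = 5/2 nm = 2.5e-09 m
Confinement energy dE = pi^2 * hbar^2 / (2 * m_eff * m_e * R^2)
dE = pi^2 * (1.055e-34)^2 / (2 * 0.063 * 9.109e-31 * (2.5e-09)^2) J, divided by 1.602e-19 J/eV
dE = 0.9559 eV
Total band gap = E_g(bulk) + dE = 1.89 + 0.9559 = 2.8459 eV

2.8459


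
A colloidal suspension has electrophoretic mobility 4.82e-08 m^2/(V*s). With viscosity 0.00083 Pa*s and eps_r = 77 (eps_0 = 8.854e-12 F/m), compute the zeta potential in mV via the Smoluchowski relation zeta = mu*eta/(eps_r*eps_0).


Smoluchowski equation: zeta = mu * eta / (eps_r * eps_0)
zeta = 4.82e-08 * 0.00083 / (77 * 8.854e-12)
zeta = 0.058681 V = 58.68 mV

58.68


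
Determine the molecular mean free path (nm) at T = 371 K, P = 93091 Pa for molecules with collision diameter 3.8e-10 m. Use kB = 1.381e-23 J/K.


Mean free path: lambda = kB*T / (sqrt(2) * pi * d^2 * P)
lambda = 1.381e-23 * 371 / (sqrt(2) * pi * (3.8e-10)^2 * 93091)
lambda = 8.57883e-08 m
lambda = 85.79 nm

85.79


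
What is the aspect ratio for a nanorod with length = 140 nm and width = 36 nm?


Aspect ratio AR = length / diameter
AR = 140 / 36
AR = 3.89

3.89


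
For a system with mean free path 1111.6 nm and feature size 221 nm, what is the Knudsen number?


Knudsen number Kn = lambda / L
Kn = 1111.6 / 221
Kn = 5.0299

5.0299


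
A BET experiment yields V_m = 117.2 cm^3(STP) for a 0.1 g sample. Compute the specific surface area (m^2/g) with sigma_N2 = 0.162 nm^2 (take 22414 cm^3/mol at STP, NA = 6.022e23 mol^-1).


Number of moles in monolayer = V_m / 22414 = 117.2 / 22414 = 0.00522887
Number of molecules = moles * NA = 0.00522887 * 6.022e23
SA = molecules * sigma / mass
SA = (117.2 / 22414) * 6.022e23 * 0.162e-18 / 0.1
SA = 5101.1 m^2/g

5101.1


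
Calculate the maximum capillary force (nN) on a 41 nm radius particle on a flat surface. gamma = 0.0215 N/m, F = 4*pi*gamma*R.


Convert radius: R = 41 nm = 4.1e-08 m
F = 4 * pi * gamma * R
F = 4 * pi * 0.0215 * 4.1e-08
F = 1.10773e-08 N = 11.0773 nN

11.0773


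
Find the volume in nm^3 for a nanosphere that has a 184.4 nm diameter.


Radius r = 184.4/2 = 92.2 nm
Volume V = (4/3) * pi * r^3
V = (4/3) * pi * (92.2)^3
V = 3283079.3 nm^3

3283079.3


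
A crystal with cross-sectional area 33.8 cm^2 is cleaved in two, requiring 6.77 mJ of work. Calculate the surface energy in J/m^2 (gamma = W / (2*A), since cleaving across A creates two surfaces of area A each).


Convert: A = 33.8 cm^2 = 0.00338 m^2, W = 6.77 mJ = 0.00677 J
Cleaving exposes two faces of area A, so total new surface = 2*A and gamma = W / (2*A)
gamma = 0.00677 / (2 * 0.00338)
gamma = 1.001 J/m^2

1.001


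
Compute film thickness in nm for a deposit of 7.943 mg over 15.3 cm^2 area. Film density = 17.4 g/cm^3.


Convert: m = 7.943 mg = 7.9430e-06 kg, A = 15.3 cm^2 = 1.5300e-03 m^2, rho = 17.4 g/cm^3 = 17400 kg/m^3
t = m / (A * rho)
t = 7.9430e-06 / (1.5300e-03 * 17400)
t = 2.9836e-07 m = 298.4 nm

298.4


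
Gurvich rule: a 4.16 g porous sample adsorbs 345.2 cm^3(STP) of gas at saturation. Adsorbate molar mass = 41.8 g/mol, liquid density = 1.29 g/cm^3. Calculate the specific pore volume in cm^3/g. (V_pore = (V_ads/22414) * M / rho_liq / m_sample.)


Moles adsorbed n = V_ads / 22414 = 345.2 / 22414 = 1.540109e-02 mol
Liquid volume V_liq = n * M / rho_liq = 1.540109e-02 * 41.8 / 1.29 = 0.49904 cm^3
Specific pore volume V_pore = V_liq / m_sample = 0.49904 / 4.16
V_pore = 0.12 cm^3/g

0.12


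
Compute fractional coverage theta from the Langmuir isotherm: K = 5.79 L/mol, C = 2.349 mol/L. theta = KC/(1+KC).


Langmuir isotherm: theta = K*C / (1 + K*C)
K*C = 5.79 * 2.349 = 13.60071
theta = 13.60071 / (1 + 13.60071) = 13.60071 / 14.60071
theta = 0.9315

0.9315


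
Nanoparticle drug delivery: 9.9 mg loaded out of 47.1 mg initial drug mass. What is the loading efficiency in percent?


Drug loading efficiency = (drug loaded / drug initial) * 100
DLE = 9.9 / 47.1 * 100
DLE = 0.2102 * 100
DLE = 21.02%

21.02


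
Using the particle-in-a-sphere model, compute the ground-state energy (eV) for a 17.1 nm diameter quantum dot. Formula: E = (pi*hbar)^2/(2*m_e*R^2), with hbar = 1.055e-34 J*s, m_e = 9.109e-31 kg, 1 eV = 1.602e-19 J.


Radius R = 17.1/2 = 8.55 nm = 8.55e-09 m
E = (pi * 1.055e-34)^2 / (2 * 9.109e-31 * (8.55e-09)^2)
E(J) = 8.24844e-22
E = E(J) / 1.602e-19 = 0.0051 eV

0.0051


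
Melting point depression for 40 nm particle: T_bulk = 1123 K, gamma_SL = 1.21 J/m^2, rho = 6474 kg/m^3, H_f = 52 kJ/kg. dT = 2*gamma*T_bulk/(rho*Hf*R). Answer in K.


Radius R = 40/2 = 20 nm = 2e-08 m
Convert H_f = 52 kJ/kg = 52000 J/kg
dT = 2 * gamma_SL * T_bulk / (rho * H_f * R)
dT = 2 * 1.21 * 1123 / (6474 * 52000 * 2e-08)
dT = 403.6 K

403.6


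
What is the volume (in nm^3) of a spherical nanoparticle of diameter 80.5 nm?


Radius r = 80.5/2 = 40.25 nm
Volume V = (4/3) * pi * r^3
V = (4/3) * pi * (40.25)^3
V = 273140.6 nm^3

273140.6


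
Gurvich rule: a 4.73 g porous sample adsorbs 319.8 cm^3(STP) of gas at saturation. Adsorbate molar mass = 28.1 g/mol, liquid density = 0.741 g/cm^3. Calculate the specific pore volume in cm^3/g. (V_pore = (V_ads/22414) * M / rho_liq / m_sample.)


Moles adsorbed n = V_ads / 22414 = 319.8 / 22414 = 1.426787e-02 mol
Liquid volume V_liq = n * M / rho_liq = 1.426787e-02 * 28.1 / 0.741 = 0.54106 cm^3
Specific pore volume V_pore = V_liq / m_sample = 0.54106 / 4.73
V_pore = 0.1144 cm^3/g

0.1144


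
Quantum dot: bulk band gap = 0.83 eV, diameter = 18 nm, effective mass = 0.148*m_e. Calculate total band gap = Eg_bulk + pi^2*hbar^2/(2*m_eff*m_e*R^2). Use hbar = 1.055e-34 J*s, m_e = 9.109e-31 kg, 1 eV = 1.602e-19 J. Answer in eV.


Radius R = 18/2 nm = 9e-09 m
Confinement energy dE = pi^2 * hbar^2 / (2 * m_eff * m_e * R^2)
dE = pi^2 * (1.055e-34)^2 / (2 * 0.148 * 9.109e-31 * (9e-09)^2) J, divided by 1.602e-19 J/eV
dE = 0.0314 eV
Total band gap = E_g(bulk) + dE = 0.83 + 0.0314 = 0.8614 eV

0.8614


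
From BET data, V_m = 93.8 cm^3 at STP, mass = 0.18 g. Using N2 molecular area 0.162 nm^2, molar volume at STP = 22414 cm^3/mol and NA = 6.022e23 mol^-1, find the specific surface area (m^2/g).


Number of moles in monolayer = V_m / 22414 = 93.8 / 22414 = 0.00418488
Number of molecules = moles * NA = 0.00418488 * 6.022e23
SA = molecules * sigma / mass
SA = (93.8 / 22414) * 6.022e23 * 0.162e-18 / 0.18
SA = 2268.1 m^2/g

2268.1


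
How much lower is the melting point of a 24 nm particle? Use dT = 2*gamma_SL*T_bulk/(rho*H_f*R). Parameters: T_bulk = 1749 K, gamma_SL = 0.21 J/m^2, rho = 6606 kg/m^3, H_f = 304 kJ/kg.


Radius R = 24/2 = 12 nm = 1.2e-08 m
Convert H_f = 304 kJ/kg = 304000 J/kg
dT = 2 * gamma_SL * T_bulk / (rho * H_f * R)
dT = 2 * 0.21 * 1749 / (6606 * 304000 * 1.2e-08)
dT = 30.5 K

30.5


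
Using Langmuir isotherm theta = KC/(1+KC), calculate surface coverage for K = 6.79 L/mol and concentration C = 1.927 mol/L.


Langmuir isotherm: theta = K*C / (1 + K*C)
K*C = 6.79 * 1.927 = 13.08433
theta = 13.08433 / (1 + 13.08433) = 13.08433 / 14.08433
theta = 0.929

0.929


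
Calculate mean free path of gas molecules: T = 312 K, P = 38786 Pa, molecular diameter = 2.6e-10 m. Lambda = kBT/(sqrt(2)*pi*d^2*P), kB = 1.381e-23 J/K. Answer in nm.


Mean free path: lambda = kB*T / (sqrt(2) * pi * d^2 * P)
lambda = 1.381e-23 * 312 / (sqrt(2) * pi * (2.6e-10)^2 * 38786)
lambda = 3.69881e-07 m
lambda = 369.88 nm

369.88


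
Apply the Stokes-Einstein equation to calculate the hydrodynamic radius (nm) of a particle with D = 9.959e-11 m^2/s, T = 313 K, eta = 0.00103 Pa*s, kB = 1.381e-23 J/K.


Stokes-Einstein: R = kB*T / (6*pi*eta*D)
R = 1.381e-23 * 313 / (6 * pi * 0.00103 * 9.959e-11)
R = 2.23555e-09 m = 2.24 nm

2.24


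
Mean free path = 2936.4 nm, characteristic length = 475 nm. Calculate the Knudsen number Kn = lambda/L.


Knudsen number Kn = lambda / L
Kn = 2936.4 / 475
Kn = 6.1819

6.1819


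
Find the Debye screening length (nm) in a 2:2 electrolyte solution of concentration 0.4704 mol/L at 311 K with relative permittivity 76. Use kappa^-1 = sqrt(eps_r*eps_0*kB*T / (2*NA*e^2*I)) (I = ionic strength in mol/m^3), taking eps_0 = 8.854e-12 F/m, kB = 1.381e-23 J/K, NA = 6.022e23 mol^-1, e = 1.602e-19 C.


Ionic strength I = 0.4704 * 2^2 * 1000 = 1881.6 mol/m^3
kappa^-1 = sqrt(76 * 8.854e-12 * 1.381e-23 * 311 / (2 * 6.022e23 * (1.602e-19)^2 * 1881.6))
kappa^-1 = 0.223 nm

0.223


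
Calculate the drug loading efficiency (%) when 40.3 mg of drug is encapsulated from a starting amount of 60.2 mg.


Drug loading efficiency = (drug loaded / drug initial) * 100
DLE = 40.3 / 60.2 * 100
DLE = 0.6694 * 100
DLE = 66.94%

66.94


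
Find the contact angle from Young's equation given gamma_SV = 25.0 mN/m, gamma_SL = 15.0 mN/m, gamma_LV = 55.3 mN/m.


cos(theta) = (gamma_SV - gamma_SL) / gamma_LV
cos(theta) = (25.0 - 15.0) / 55.3
cos(theta) = 0.180832
theta = arccos(0.180832) = 79.58 degrees

79.58


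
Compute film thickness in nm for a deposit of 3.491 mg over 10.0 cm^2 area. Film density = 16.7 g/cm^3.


Convert: m = 3.491 mg = 3.4910e-06 kg, A = 10.0 cm^2 = 1.0000e-03 m^2, rho = 16.7 g/cm^3 = 16700 kg/m^3
t = m / (A * rho)
t = 3.4910e-06 / (1.0000e-03 * 16700)
t = 2.0904e-07 m = 209.0 nm

209.0


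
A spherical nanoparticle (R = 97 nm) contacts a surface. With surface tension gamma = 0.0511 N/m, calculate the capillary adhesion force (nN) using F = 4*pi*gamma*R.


Convert radius: R = 97 nm = 9.7e-08 m
F = 4 * pi * gamma * R
F = 4 * pi * 0.0511 * 9.7e-08
F = 6.22877e-08 N = 62.2877 nN

62.2877


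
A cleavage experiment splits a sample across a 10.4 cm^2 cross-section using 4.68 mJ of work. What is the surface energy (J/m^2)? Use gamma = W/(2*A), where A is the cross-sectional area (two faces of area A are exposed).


Convert: A = 10.4 cm^2 = 0.00104 m^2, W = 4.68 mJ = 0.00468 J
Cleaving exposes two faces of area A, so total new surface = 2*A and gamma = W / (2*A)
gamma = 0.00468 / (2 * 0.00104)
gamma = 2.25 J/m^2

2.25


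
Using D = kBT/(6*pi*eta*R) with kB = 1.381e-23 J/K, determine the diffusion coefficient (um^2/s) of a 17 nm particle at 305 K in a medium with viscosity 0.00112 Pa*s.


Radius R = 17/2 = 8.5 nm = 8.5e-09 m
D = kB*T / (6*pi*eta*R)
D = 1.381e-23 * 305 / (6 * pi * 0.00112 * 8.5e-09)
D = 2.34723e-11 m^2/s = 23.472 um^2/s

23.472


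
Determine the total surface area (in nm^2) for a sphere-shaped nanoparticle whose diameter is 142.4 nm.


Radius r = 142.4/2 = 71.2 nm
Surface area SA = 4 * pi * r^2
SA = 4 * pi * (71.2)^2
SA = 63704.46 nm^2

63704.46


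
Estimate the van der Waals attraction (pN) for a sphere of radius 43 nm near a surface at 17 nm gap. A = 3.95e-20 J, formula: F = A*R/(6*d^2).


Convert to SI: R = 43 nm = 4.3e-08 m, d = 17 nm = 1.7e-08 m
F = A * R / (6 * d^2)
F = 3.95e-20 * 4.3e-08 / (6 * (1.7e-08)^2)
F = 9.79527e-13 N = 0.98 pN

0.98


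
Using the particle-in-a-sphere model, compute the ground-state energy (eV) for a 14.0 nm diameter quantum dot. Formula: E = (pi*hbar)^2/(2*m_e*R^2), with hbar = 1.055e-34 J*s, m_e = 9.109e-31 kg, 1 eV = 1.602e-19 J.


Radius R = 14.0/2 = 7 nm = 7e-09 m
E = (pi * 1.055e-34)^2 / (2 * 9.109e-31 * (7e-09)^2)
E(J) = 1.23057e-21
E = E(J) / 1.602e-19 = 0.0077 eV

0.0077


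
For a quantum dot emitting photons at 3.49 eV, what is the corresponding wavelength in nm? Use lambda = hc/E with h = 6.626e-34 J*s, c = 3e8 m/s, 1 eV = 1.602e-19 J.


Convert energy: E = 3.49 eV = 3.49 * 1.602e-19 = 5.59098e-19 J
lambda = h*c / E = 6.626e-34 * 3e8 / 5.59098e-19
lambda = 3.55537e-07 m = 355.5 nm

355.5


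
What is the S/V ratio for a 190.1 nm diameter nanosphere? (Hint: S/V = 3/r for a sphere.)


Radius r = 190.1/2 = 95.05 nm
S/V = 3 / r = 3 / 95.05
S/V = 0.0316 nm^-1

0.0316


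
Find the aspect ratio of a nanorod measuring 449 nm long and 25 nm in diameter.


Aspect ratio AR = length / diameter
AR = 449 / 25
AR = 17.96

17.96


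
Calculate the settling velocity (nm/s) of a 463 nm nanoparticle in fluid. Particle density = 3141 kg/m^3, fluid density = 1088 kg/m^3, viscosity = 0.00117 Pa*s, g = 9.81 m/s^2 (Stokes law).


Radius R = 463/2 nm = 2.315e-07 m
Density difference = 3141 - 1088 = 2053 kg/m^3
v = 2 * R^2 * (rho_p - rho_f) * g / (9 * eta)
v = 2 * (2.315e-07)^2 * 2053 * 9.81 / (9 * 0.00117)
v = 2.05004e-07 m/s = 205.0036 nm/s

205.0036


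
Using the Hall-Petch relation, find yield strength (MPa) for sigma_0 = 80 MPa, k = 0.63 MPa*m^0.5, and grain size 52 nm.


d = 52 nm = 5.2e-08 m
sqrt(d) = 0.0002280351
Hall-Petch contribution = k / sqrt(d) = 0.63 / 0.0002280351 = 2762.7 MPa
sigma = sigma_0 + k/sqrt(d) = 80 + 2762.7 = 2842.7 MPa

2842.7


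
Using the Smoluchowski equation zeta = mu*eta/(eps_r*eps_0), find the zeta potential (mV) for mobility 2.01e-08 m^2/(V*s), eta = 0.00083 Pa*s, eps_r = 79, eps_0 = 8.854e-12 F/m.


Smoluchowski equation: zeta = mu * eta / (eps_r * eps_0)
zeta = 2.01e-08 * 0.00083 / (79 * 8.854e-12)
zeta = 0.023851 V = 23.85 mV

23.85


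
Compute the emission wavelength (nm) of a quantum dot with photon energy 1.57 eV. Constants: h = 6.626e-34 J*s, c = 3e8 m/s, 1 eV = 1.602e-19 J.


Convert energy: E = 1.57 eV = 1.57 * 1.602e-19 = 2.51514e-19 J
lambda = h*c / E = 6.626e-34 * 3e8 / 2.51514e-19
lambda = 7.90334e-07 m = 790.3 nm

790.3


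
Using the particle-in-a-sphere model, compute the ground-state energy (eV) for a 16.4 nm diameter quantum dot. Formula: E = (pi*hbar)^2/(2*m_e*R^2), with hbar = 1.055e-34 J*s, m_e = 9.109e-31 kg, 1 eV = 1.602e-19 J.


Radius R = 16.4/2 = 8.2 nm = 8.2e-09 m
E = (pi * 1.055e-34)^2 / (2 * 9.109e-31 * (8.2e-09)^2)
E(J) = 8.9676e-22
E = E(J) / 1.602e-19 = 0.0056 eV

0.0056


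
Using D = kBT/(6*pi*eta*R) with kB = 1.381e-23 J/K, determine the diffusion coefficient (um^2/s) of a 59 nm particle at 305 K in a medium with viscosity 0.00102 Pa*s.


Radius R = 59/2 = 29.5 nm = 2.95e-08 m
D = kB*T / (6*pi*eta*R)
D = 1.381e-23 * 305 / (6 * pi * 0.00102 * 2.95e-08)
D = 7.42626e-12 m^2/s = 7.426 um^2/s

7.426


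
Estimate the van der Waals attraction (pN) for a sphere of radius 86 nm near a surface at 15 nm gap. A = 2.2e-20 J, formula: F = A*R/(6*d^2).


Convert to SI: R = 86 nm = 8.6e-08 m, d = 15 nm = 1.5e-08 m
F = A * R / (6 * d^2)
F = 2.2e-20 * 8.6e-08 / (6 * (1.5e-08)^2)
F = 1.40148e-12 N = 1.401 pN

1.401


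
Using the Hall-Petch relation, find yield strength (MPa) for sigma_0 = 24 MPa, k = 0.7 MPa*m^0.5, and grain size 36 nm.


d = 36 nm = 3.6e-08 m
sqrt(d) = 0.0001897367
Hall-Petch contribution = k / sqrt(d) = 0.7 / 0.0001897367 = 3689.3 MPa
sigma = sigma_0 + k/sqrt(d) = 24 + 3689.3 = 3713.3 MPa

3713.3


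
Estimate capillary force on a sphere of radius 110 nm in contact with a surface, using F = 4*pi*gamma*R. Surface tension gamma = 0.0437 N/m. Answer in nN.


Convert radius: R = 110 nm = 1.1e-07 m
F = 4 * pi * gamma * R
F = 4 * pi * 0.0437 * 1.1e-07
F = 6.04065e-08 N = 60.4065 nN

60.4065


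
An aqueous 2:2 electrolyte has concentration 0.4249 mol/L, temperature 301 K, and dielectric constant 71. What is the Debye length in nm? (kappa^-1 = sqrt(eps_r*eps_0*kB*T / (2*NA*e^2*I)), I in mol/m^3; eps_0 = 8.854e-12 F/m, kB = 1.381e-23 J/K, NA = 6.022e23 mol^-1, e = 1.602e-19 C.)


Ionic strength I = 0.4249 * 2^2 * 1000 = 1699.6 mol/m^3
kappa^-1 = sqrt(71 * 8.854e-12 * 1.381e-23 * 301 / (2 * 6.022e23 * (1.602e-19)^2 * 1699.6))
kappa^-1 = 0.223 nm

0.223


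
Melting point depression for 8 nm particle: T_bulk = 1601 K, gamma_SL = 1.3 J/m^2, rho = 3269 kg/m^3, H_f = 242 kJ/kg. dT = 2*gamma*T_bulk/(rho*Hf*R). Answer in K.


Radius R = 8/2 = 4 nm = 4e-09 m
Convert H_f = 242 kJ/kg = 242000 J/kg
dT = 2 * gamma_SL * T_bulk / (rho * H_f * R)
dT = 2 * 1.3 * 1601 / (3269 * 242000 * 4e-09)
dT = 1315.5 K

1315.5


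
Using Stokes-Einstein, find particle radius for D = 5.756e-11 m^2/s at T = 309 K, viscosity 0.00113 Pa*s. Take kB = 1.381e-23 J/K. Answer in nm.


Stokes-Einstein: R = kB*T / (6*pi*eta*D)
R = 1.381e-23 * 309 / (6 * pi * 0.00113 * 5.756e-11)
R = 3.48058e-09 m = 3.48 nm

3.48


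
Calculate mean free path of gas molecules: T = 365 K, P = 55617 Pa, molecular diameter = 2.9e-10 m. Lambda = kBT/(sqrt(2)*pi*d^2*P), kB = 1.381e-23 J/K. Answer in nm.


Mean free path: lambda = kB*T / (sqrt(2) * pi * d^2 * P)
lambda = 1.381e-23 * 365 / (sqrt(2) * pi * (2.9e-10)^2 * 55617)
lambda = 2.42559e-07 m
lambda = 242.56 nm

242.56


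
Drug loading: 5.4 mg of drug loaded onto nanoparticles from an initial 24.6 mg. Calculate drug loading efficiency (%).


Drug loading efficiency = (drug loaded / drug initial) * 100
DLE = 5.4 / 24.6 * 100
DLE = 0.2195 * 100
DLE = 21.95%

21.95


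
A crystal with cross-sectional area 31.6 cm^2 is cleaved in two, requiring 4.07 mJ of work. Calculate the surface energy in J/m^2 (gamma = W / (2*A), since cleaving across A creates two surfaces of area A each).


Convert: A = 31.6 cm^2 = 0.00316 m^2, W = 4.07 mJ = 0.00407 J
Cleaving exposes two faces of area A, so total new surface = 2*A and gamma = W / (2*A)
gamma = 0.00407 / (2 * 0.00316)
gamma = 0.644 J/m^2

0.644


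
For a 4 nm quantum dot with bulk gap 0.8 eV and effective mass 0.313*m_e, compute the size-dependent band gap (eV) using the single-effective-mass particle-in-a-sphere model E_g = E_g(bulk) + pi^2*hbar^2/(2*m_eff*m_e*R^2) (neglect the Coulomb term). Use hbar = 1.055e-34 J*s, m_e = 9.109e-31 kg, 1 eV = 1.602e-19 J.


Radius R = 4/2 nm = 2e-09 m
Confinement energy dE = pi^2 * hbar^2 / (2 * m_eff * m_e * R^2)
dE = pi^2 * (1.055e-34)^2 / (2 * 0.313 * 9.109e-31 * (2e-09)^2) J, divided by 1.602e-19 J/eV
dE = 0.3006 eV
Total band gap = E_g(bulk) + dE = 0.8 + 0.3006 = 1.1006 eV

1.1006


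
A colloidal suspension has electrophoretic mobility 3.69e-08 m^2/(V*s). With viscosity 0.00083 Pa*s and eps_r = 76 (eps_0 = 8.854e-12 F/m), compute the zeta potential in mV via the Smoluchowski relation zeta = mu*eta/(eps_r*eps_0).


Smoluchowski equation: zeta = mu * eta / (eps_r * eps_0)
zeta = 3.69e-08 * 0.00083 / (76 * 8.854e-12)
zeta = 0.045515 V = 45.51 mV

45.51


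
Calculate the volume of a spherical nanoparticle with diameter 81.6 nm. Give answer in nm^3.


Radius r = 81.6/2 = 40.8 nm
Volume V = (4/3) * pi * r^3
V = (4/3) * pi * (40.8)^3
V = 284491.37 nm^3

284491.37


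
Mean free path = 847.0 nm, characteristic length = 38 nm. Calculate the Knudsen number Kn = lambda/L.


Knudsen number Kn = lambda / L
Kn = 847.0 / 38
Kn = 22.2895

22.2895


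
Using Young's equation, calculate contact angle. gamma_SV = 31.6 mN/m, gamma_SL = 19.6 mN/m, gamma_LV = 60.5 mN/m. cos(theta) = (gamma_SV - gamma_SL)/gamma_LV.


cos(theta) = (gamma_SV - gamma_SL) / gamma_LV
cos(theta) = (31.6 - 19.6) / 60.5
cos(theta) = 0.198347
theta = arccos(0.198347) = 78.56 degrees

78.56


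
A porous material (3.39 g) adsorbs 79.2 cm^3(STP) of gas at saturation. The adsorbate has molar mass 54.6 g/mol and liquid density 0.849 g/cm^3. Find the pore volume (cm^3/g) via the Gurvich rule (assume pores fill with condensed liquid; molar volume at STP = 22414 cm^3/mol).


Moles adsorbed n = V_ads / 22414 = 79.2 / 22414 = 3.533506e-03 mol
Liquid volume V_liq = n * M / rho_liq = 3.533506e-03 * 54.6 / 0.849 = 0.22724 cm^3
Specific pore volume V_pore = V_liq / m_sample = 0.22724 / 3.39
V_pore = 0.067 cm^3/g

0.067


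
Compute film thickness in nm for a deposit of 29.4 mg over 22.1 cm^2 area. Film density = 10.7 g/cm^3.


Convert: m = 29.4 mg = 2.9400e-05 kg, A = 22.1 cm^2 = 2.2100e-03 m^2, rho = 10.7 g/cm^3 = 10700 kg/m^3
t = m / (A * rho)
t = 2.9400e-05 / (2.2100e-03 * 10700)
t = 1.2433e-06 m = 1243.3 nm

1243.3


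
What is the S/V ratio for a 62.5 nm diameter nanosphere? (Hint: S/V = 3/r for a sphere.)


Radius r = 62.5/2 = 31.25 nm
S/V = 3 / r = 3 / 31.25
S/V = 0.096 nm^-1

0.096


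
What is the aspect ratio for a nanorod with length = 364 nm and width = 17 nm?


Aspect ratio AR = length / diameter
AR = 364 / 17
AR = 21.41

21.41


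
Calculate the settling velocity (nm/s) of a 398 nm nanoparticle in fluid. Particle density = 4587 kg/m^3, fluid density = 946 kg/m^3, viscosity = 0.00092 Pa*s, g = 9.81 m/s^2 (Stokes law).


Radius R = 398/2 nm = 1.99e-07 m
Density difference = 4587 - 946 = 3641 kg/m^3
v = 2 * R^2 * (rho_p - rho_f) * g / (9 * eta)
v = 2 * (1.99e-07)^2 * 3641 * 9.81 / (9 * 0.00092)
v = 3.41661e-07 m/s = 341.6611 nm/s

341.6611


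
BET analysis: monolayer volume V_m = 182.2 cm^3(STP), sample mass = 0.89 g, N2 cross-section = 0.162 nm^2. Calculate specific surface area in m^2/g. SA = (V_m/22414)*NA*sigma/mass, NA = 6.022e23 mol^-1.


Number of moles in monolayer = V_m / 22414 = 182.2 / 22414 = 0.00812885
Number of molecules = moles * NA = 0.00812885 * 6.022e23
SA = molecules * sigma / mass
SA = (182.2 / 22414) * 6.022e23 * 0.162e-18 / 0.89
SA = 891.0 m^2/g

891.0


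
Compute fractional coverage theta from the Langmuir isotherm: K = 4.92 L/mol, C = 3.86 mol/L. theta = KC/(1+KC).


Langmuir isotherm: theta = K*C / (1 + K*C)
K*C = 4.92 * 3.86 = 18.9912
theta = 18.9912 / (1 + 18.9912) = 18.9912 / 19.9912
theta = 0.95

0.95


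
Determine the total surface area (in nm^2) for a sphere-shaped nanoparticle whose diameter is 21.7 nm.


Radius r = 21.7/2 = 10.85 nm
Surface area SA = 4 * pi * r^2
SA = 4 * pi * (10.85)^2
SA = 1479.34 nm^2

1479.34


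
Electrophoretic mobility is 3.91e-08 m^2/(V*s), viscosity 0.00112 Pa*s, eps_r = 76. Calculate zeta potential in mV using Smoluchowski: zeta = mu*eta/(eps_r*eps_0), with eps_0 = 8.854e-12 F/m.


Smoluchowski equation: zeta = mu * eta / (eps_r * eps_0)
zeta = 3.91e-08 * 0.00112 / (76 * 8.854e-12)
zeta = 0.065079 V = 65.08 mV

65.08


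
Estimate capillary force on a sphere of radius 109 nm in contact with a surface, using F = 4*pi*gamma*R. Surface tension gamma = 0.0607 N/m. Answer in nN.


Convert radius: R = 109 nm = 1.09e-07 m
F = 4 * pi * gamma * R
F = 4 * pi * 0.0607 * 1.09e-07
F = 8.31429e-08 N = 83.1429 nN

83.1429


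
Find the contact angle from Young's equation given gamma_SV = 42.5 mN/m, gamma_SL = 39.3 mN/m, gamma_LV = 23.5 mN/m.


cos(theta) = (gamma_SV - gamma_SL) / gamma_LV
cos(theta) = (42.5 - 39.3) / 23.5
cos(theta) = 0.13617
theta = arccos(0.13617) = 82.17 degrees

82.17


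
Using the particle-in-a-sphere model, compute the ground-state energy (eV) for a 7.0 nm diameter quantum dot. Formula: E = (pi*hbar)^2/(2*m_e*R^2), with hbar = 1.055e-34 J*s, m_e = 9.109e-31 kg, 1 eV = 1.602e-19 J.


Radius R = 7.0/2 = 3.5 nm = 3.5e-09 m
E = (pi * 1.055e-34)^2 / (2 * 9.109e-31 * (3.5e-09)^2)
E(J) = 4.9223e-21
E = E(J) / 1.602e-19 = 0.0307 eV

0.0307


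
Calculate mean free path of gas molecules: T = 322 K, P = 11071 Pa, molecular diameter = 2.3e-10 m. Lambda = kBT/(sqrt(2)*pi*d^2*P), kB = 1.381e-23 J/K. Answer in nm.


Mean free path: lambda = kB*T / (sqrt(2) * pi * d^2 * P)
lambda = 1.381e-23 * 322 / (sqrt(2) * pi * (2.3e-10)^2 * 11071)
lambda = 1.709e-06 m
lambda = 1709.0 nm

1709.0


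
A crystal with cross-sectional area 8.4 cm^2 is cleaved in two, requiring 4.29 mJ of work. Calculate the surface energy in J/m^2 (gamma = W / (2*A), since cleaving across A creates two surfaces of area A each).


Convert: A = 8.4 cm^2 = 0.00084 m^2, W = 4.29 mJ = 0.00429 J
Cleaving exposes two faces of area A, so total new surface = 2*A and gamma = W / (2*A)
gamma = 0.00429 / (2 * 0.00084)
gamma = 2.554 J/m^2

2.554


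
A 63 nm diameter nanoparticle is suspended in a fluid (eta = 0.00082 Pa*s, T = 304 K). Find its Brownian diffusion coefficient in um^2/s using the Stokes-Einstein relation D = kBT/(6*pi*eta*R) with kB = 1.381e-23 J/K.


Radius R = 63/2 = 31.5 nm = 3.15e-08 m
D = kB*T / (6*pi*eta*R)
D = 1.381e-23 * 304 / (6 * pi * 0.00082 * 3.15e-08)
D = 8.62267e-12 m^2/s = 8.623 um^2/s

8.623


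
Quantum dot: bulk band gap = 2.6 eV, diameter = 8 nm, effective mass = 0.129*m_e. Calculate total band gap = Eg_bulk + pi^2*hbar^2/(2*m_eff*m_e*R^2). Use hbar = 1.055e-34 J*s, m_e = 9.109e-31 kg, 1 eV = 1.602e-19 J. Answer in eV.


Radius R = 8/2 nm = 4e-09 m
Confinement energy dE = pi^2 * hbar^2 / (2 * m_eff * m_e * R^2)
dE = pi^2 * (1.055e-34)^2 / (2 * 0.129 * 9.109e-31 * (4e-09)^2) J, divided by 1.602e-19 J/eV
dE = 0.1824 eV
Total band gap = E_g(bulk) + dE = 2.6 + 0.1824 = 2.7824 eV

2.7824


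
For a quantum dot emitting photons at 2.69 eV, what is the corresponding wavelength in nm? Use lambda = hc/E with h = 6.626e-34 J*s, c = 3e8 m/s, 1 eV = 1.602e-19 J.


Convert energy: E = 2.69 eV = 2.69 * 1.602e-19 = 4.30938e-19 J
lambda = h*c / E = 6.626e-34 * 3e8 / 4.30938e-19
lambda = 4.61273e-07 m = 461.3 nm

461.3


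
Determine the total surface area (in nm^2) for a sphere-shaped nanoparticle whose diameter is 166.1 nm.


Radius r = 166.1/2 = 83.05 nm
Surface area SA = 4 * pi * r^2
SA = 4 * pi * (83.05)^2
SA = 86674.06 nm^2

86674.06


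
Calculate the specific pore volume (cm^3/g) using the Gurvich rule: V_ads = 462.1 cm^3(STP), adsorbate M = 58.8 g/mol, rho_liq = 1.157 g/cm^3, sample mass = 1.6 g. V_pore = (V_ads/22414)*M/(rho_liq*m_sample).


Moles adsorbed n = V_ads / 22414 = 462.1 / 22414 = 2.061658e-02 mol
Liquid volume V_liq = n * M / rho_liq = 2.061658e-02 * 58.8 / 1.157 = 1.04776 cm^3
Specific pore volume V_pore = V_liq / m_sample = 1.04776 / 1.6
V_pore = 0.6548 cm^3/g

0.6548


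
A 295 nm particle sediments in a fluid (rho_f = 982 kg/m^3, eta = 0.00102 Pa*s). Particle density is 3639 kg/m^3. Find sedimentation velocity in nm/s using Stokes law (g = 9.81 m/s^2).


Radius R = 295/2 nm = 1.475e-07 m
Density difference = 3639 - 982 = 2657 kg/m^3
v = 2 * R^2 * (rho_p - rho_f) * g / (9 * eta)
v = 2 * (1.475e-07)^2 * 2657 * 9.81 / (9 * 0.00102)
v = 1.23547e-07 m/s = 123.5469 nm/s

123.5469


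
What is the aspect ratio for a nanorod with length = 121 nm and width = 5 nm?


Aspect ratio AR = length / diameter
AR = 121 / 5
AR = 24.2

24.2


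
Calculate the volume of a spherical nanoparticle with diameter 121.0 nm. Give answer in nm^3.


Radius r = 121.0/2 = 60.5 nm
Volume V = (4/3) * pi * r^3
V = (4/3) * pi * (60.5)^3
V = 927587.17 nm^3

927587.17


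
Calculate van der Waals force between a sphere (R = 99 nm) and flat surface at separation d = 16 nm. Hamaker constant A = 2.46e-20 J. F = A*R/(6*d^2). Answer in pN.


Convert to SI: R = 99 nm = 9.9e-08 m, d = 16 nm = 1.6e-08 m
F = A * R / (6 * d^2)
F = 2.46e-20 * 9.9e-08 / (6 * (1.6e-08)^2)
F = 1.58555e-12 N = 1.586 pN

1.586


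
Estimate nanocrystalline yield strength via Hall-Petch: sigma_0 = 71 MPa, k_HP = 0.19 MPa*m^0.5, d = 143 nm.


d = 143 nm = 1.43e-07 m
sqrt(d) = 0.0003781534
Hall-Petch contribution = k / sqrt(d) = 0.19 / 0.0003781534 = 502.4 MPa
sigma = sigma_0 + k/sqrt(d) = 71 + 502.4 = 573.4 MPa

573.4


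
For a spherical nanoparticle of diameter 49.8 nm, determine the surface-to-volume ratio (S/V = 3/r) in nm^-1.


Radius r = 49.8/2 = 24.9 nm
S/V = 3 / r = 3 / 24.9
S/V = 0.1205 nm^-1

0.1205


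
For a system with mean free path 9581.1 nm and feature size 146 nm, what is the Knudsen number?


Knudsen number Kn = lambda / L
Kn = 9581.1 / 146
Kn = 65.624

65.624


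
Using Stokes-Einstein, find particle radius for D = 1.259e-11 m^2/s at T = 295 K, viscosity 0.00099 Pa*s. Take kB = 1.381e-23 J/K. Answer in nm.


Stokes-Einstein: R = kB*T / (6*pi*eta*D)
R = 1.381e-23 * 295 / (6 * pi * 0.00099 * 1.259e-11)
R = 1.73402e-08 m = 17.34 nm

17.34


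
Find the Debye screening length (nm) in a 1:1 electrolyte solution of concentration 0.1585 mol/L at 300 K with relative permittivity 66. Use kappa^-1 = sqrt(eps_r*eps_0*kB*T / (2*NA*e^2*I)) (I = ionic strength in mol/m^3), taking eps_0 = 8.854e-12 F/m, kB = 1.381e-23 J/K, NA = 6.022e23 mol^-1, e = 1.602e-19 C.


Ionic strength I = 0.1585 * 1^2 * 1000 = 158.5 mol/m^3
kappa^-1 = sqrt(66 * 8.854e-12 * 1.381e-23 * 300 / (2 * 6.022e23 * (1.602e-19)^2 * 158.5))
kappa^-1 = 0.703 nm

0.703


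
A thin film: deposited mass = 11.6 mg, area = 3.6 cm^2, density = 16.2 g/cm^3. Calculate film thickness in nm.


Convert: m = 11.6 mg = 1.1600e-05 kg, A = 3.6 cm^2 = 3.6000e-04 m^2, rho = 16.2 g/cm^3 = 16200 kg/m^3
t = m / (A * rho)
t = 1.1600e-05 / (3.6000e-04 * 16200)
t = 1.9890e-06 m = 1989.0 nm

1989.0


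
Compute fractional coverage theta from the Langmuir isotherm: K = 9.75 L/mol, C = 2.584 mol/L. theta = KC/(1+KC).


Langmuir isotherm: theta = K*C / (1 + K*C)
K*C = 9.75 * 2.584 = 25.194
theta = 25.194 / (1 + 25.194) = 25.194 / 26.194
theta = 0.9618

0.9618


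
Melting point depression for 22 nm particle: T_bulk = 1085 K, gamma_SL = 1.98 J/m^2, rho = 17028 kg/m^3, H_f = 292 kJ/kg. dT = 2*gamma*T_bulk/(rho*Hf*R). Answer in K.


Radius R = 22/2 = 11 nm = 1.1e-08 m
Convert H_f = 292 kJ/kg = 292000 J/kg
dT = 2 * gamma_SL * T_bulk / (rho * H_f * R)
dT = 2 * 1.98 * 1085 / (17028 * 292000 * 1.1e-08)
dT = 78.6 K

78.6


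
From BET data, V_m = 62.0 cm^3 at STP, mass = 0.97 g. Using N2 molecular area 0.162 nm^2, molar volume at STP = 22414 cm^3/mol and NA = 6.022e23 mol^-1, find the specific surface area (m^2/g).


Number of moles in monolayer = V_m / 22414 = 62.0 / 22414 = 0.00276613
Number of molecules = moles * NA = 0.00276613 * 6.022e23
SA = molecules * sigma / mass
SA = (62.0 / 22414) * 6.022e23 * 0.162e-18 / 0.97
SA = 278.2 m^2/g

278.2


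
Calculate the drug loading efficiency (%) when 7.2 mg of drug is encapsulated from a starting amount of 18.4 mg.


Drug loading efficiency = (drug loaded / drug initial) * 100
DLE = 7.2 / 18.4 * 100
DLE = 0.3913 * 100
DLE = 39.13%

39.13


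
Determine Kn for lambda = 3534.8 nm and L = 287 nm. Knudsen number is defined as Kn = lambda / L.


Knudsen number Kn = lambda / L
Kn = 3534.8 / 287
Kn = 12.3164

12.3164


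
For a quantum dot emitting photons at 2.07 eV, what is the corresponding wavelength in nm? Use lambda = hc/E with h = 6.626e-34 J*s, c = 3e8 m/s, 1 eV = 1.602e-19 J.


Convert energy: E = 2.07 eV = 2.07 * 1.602e-19 = 3.31614e-19 J
lambda = h*c / E = 6.626e-34 * 3e8 / 3.31614e-19
lambda = 5.99432e-07 m = 599.4 nm

599.4


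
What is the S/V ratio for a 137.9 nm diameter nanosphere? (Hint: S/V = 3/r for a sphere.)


Radius r = 137.9/2 = 68.95 nm
S/V = 3 / r = 3 / 68.95
S/V = 0.0435 nm^-1

0.0435


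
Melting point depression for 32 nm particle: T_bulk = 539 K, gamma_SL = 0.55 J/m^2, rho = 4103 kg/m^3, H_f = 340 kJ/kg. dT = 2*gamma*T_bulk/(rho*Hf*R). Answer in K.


Radius R = 32/2 = 16 nm = 1.6e-08 m
Convert H_f = 340 kJ/kg = 340000 J/kg
dT = 2 * gamma_SL * T_bulk / (rho * H_f * R)
dT = 2 * 0.55 * 539 / (4103 * 340000 * 1.6e-08)
dT = 26.6 K

26.6


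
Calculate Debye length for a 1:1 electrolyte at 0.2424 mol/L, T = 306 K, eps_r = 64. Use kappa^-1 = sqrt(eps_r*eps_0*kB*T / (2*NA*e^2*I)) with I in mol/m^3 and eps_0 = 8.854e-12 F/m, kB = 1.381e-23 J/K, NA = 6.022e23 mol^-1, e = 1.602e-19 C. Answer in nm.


Ionic strength I = 0.2424 * 1^2 * 1000 = 242.4 mol/m^3
kappa^-1 = sqrt(64 * 8.854e-12 * 1.381e-23 * 306 / (2 * 6.022e23 * (1.602e-19)^2 * 242.4))
kappa^-1 = 0.565 nm

0.565


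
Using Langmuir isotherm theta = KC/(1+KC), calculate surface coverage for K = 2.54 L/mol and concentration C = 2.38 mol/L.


Langmuir isotherm: theta = K*C / (1 + K*C)
K*C = 2.54 * 2.38 = 6.0452
theta = 6.0452 / (1 + 6.0452) = 6.0452 / 7.0452
theta = 0.8581

0.8581


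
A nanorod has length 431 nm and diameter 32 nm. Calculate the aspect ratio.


Aspect ratio AR = length / diameter
AR = 431 / 32
AR = 13.47

13.47


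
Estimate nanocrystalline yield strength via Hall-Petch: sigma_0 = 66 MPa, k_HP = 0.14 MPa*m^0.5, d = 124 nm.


d = 124 nm = 1.24e-07 m
sqrt(d) = 0.0003521363
Hall-Petch contribution = k / sqrt(d) = 0.14 / 0.0003521363 = 397.6 MPa
sigma = sigma_0 + k/sqrt(d) = 66 + 397.6 = 463.6 MPa

463.6


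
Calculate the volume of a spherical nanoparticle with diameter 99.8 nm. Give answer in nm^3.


Radius r = 99.8/2 = 49.9 nm
Volume V = (4/3) * pi * r^3
V = (4/3) * pi * (49.9)^3
V = 520463.46 nm^3

520463.46


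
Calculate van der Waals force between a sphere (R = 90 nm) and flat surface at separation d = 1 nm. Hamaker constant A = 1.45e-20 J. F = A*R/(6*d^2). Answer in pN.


Convert to SI: R = 90 nm = 9e-08 m, d = 1 nm = 1e-09 m
F = A * R / (6 * d^2)
F = 1.45e-20 * 9e-08 / (6 * (1e-09)^2)
F = 2.175e-10 N = 217.5 pN

217.5


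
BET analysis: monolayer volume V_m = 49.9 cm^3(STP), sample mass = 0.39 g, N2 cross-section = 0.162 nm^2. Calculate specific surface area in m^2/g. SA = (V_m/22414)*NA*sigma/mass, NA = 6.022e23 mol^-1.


Number of moles in monolayer = V_m / 22414 = 49.9 / 22414 = 0.00222629
Number of molecules = moles * NA = 0.00222629 * 6.022e23
SA = molecules * sigma / mass
SA = (49.9 / 22414) * 6.022e23 * 0.162e-18 / 0.39
SA = 556.9 m^2/g

556.9


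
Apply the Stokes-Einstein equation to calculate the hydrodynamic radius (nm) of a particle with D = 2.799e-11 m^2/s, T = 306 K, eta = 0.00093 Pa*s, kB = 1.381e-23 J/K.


Stokes-Einstein: R = kB*T / (6*pi*eta*D)
R = 1.381e-23 * 306 / (6 * pi * 0.00093 * 2.799e-11)
R = 8.61248e-09 m = 8.61 nm

8.61


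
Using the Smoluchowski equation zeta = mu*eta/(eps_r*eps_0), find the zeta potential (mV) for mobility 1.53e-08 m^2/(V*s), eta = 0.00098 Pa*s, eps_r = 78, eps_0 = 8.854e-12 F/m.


Smoluchowski equation: zeta = mu * eta / (eps_r * eps_0)
zeta = 1.53e-08 * 0.00098 / (78 * 8.854e-12)
zeta = 0.021711 V = 21.71 mV

21.71


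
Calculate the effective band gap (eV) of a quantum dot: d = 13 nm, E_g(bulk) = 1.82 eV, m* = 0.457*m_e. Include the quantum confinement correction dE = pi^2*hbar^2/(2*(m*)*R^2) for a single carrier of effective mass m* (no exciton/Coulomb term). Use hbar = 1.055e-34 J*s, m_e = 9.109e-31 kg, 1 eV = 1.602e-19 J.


Radius R = 13/2 nm = 6.5e-09 m
Confinement energy dE = pi^2 * hbar^2 / (2 * m_eff * m_e * R^2)
dE = pi^2 * (1.055e-34)^2 / (2 * 0.457 * 9.109e-31 * (6.5e-09)^2) J, divided by 1.602e-19 J/eV
dE = 0.0195 eV
Total band gap = E_g(bulk) + dE = 1.82 + 0.0195 = 1.8395 eV

1.8395
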